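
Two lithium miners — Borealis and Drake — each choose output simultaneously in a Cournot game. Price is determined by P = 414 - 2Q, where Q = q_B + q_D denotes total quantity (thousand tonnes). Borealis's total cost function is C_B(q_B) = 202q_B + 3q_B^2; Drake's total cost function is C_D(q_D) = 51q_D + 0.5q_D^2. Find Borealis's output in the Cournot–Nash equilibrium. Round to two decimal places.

7.26

Borealis's profit: π_B = (414 - 2Q)q_B - (202q_B + 3q_B²). Setting ∂π_B/∂q_B = 0: 212 - 10q_B - 2(q_D) = 0.
Drake's first-order condition: 363 - 5q_D - 2(q_B) = 0.
Rearranging gives the reaction functions q_B = (212 - 2q_D)/10 and q_D = (363 - 2q_B)/5.
Substituting one into the other gives q_B = 167/23 and q_D = 1603/23.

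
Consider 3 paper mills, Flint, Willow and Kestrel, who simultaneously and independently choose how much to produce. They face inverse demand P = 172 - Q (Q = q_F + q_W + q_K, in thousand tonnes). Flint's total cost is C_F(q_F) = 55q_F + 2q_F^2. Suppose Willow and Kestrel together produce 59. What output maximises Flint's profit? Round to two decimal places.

9.67

With rivals' combined output fixed at 59, Flint's profit is π_F = (172 - 59 - q_F)q_F - (55q_F + 2q_F²) = (113 - q_F)q_F - (55q_F + 2q_F²).
∂π_F/∂q_F = 58 - 6q_F = 0, so q_F = 29/3.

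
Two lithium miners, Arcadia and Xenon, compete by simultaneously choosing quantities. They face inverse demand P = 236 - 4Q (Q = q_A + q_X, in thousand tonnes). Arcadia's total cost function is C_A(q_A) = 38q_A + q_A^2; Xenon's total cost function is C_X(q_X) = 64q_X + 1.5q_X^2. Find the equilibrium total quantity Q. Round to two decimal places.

25.72

Arcadia's profit: π_A = (236 - 4Q)q_A - (38q_A + q_A²). Setting ∂π_A/∂q_A = 0: 198 - 10q_A - 4(q_X) = 0.
Xenon's first-order condition: 172 - 11q_X - 4(q_A) = 0.
So q_A = (198 - 4q_X)/10 and q_X = (172 - 4q_A)/11.
Solving the pair: q_A = 745/47, q_X = 464/47.
Total output Q = 745/47 + 464/47 = 1209/47.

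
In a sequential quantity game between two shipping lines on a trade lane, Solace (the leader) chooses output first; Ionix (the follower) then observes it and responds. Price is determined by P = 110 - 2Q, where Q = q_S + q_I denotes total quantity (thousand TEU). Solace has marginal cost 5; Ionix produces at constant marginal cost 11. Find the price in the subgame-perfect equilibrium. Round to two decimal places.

32.75

The follower Ionix best-responds to any q_S: π_I = (110 - 2Q)q_I - 11q_I.
Follower FOC: 99 - 2q_S - 4q_I = 0, so q_I(q_S) = (99 - 2q_S)/4.
Solace substitutes q_I(q_S) into its own profit: π_S = q_S(110 - 2q_S - (99 - 2q_S)/2) - 5q_S = (121/2 - q_S)q_S - 5q_S.
The leader's first-order condition 111/2 - 2q_S = 0 yields q_S = 111/4.
Then q_I = (99 - 2·(111/4))/4 = 87/8.
Total output Q = 309/8, so price P = 110 - 2·(309/8) = 131/4.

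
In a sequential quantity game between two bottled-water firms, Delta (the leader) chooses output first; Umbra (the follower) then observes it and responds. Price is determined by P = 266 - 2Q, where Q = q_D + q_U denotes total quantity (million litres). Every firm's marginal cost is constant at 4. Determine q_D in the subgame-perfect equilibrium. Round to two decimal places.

65.50

Solve by backward induction. Given q_D, the follower Umbra maximises π_U = (266 - 2q_D - 2q_U)q_U - 4q_U.
Setting the follower's marginal profit to zero, 262 - 2q_D - 4q_U = 0, i.e. q_U = (262 - 2q_D)/4.
The leader anticipates this reaction. Substituting into P = 266 - 2Q gives P = 135 - q_D, so π_D = (135 - q_D)q_D - 4q_D.
The leader's first-order condition 131 - 2q_D = 0 yields q_D = 131/2.
Then q_U = (262 - 2·(131/2))/4 = 131/4.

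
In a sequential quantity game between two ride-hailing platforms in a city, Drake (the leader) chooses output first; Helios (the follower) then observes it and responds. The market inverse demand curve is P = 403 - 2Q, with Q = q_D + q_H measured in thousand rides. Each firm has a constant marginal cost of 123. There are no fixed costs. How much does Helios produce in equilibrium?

35

The follower Helios best-responds to any q_D: π_H = (403 - 2Q)q_H - 123q_H.
Follower FOC: 280 - 2q_D - 4q_H = 0, so q_H(q_D) = (280 - 2q_D)/4.
The leader anticipates this reaction. Substituting into P = 403 - 2Q gives P = 263 - q_D, so π_D = (263 - q_D)q_D - 123q_D.
Leader FOC: 140 - 2q_D = 0, so q_D = 70.
Then q_H = (280 - 2·70)/4 = 35.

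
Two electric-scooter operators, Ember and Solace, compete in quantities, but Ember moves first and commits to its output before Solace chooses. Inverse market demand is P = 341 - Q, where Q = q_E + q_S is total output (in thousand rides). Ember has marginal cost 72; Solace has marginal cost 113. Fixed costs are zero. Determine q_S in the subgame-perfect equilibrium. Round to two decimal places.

The follower Solace best-responds to any q_E: π_S = (341 - Q)q_S - 113q_S.
Setting the follower's marginal profit to zero, 228 - q_E - 2q_S = 0, i.e. q_S = (228 - q_E)/2.
Ember substitutes q_S(q_E) into its own profit: π_E = q_E(341 - q_E - (228 - q_E)/2) - 72q_E = (227 - (1/2)q_E)q_E - 72q_E.
The leader's first-order condition 155 - q_E = 0 yields q_E = 155.
Then q_S = (228 - 155)/2 = 73/2.

36.50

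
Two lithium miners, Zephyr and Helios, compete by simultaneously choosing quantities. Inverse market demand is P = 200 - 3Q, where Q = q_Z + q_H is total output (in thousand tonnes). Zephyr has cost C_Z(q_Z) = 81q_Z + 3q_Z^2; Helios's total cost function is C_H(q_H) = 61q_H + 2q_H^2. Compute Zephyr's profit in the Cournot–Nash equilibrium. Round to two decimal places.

290.98

Zephyr's profit: π_Z = (200 - 3Q)q_Z - (81q_Z + 3q_Z²). Setting ∂π_Z/∂q_Z = 0: 119 - 12q_Z - 3(q_H) = 0.
Helios's profit: π_H = (200 - 3Q)q_H - (61q_H + 2q_H²). Setting ∂π_H/∂q_H = 0: 139 - 10q_H - 3(q_Z) = 0.
Rearranging gives the reaction functions q_Z = (119 - 3q_H)/12 and q_H = (139 - 3q_Z)/10.
Solving the pair: q_Z = 773/111, q_H = 437/37.
Price P = 200 - 3·18.7748 = 143.6757.
Zephyr's profit: 143.6757·(773/111) - 81·(773/111) - 3(773/111)² = 290.9808.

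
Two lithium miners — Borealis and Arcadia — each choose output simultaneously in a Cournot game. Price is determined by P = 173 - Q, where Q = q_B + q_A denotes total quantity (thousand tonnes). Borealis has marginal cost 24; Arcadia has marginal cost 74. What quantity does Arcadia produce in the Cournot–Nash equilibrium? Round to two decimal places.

16.33

Borealis's profit: π_B = (173 - Q)q_B - (24q_B). Setting ∂π_B/∂q_B = 0: 149 - 2q_B - (q_A) = 0.
Arcadia's first-order condition: 99 - 2q_A - (q_B) = 0.
Rearranging gives the reaction functions q_B = (149 - q_A)/2 and q_A = (99 - q_B)/2.
Solving the pair: q_B = 199/3, q_A = 49/3.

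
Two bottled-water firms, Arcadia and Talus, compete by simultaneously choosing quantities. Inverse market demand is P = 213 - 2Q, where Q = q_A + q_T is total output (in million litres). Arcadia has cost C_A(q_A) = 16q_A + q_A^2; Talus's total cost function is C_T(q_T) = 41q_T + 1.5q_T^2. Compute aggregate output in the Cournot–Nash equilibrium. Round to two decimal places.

Arcadia's profit: π_A = (213 - 2Q)q_A - (16q_A + q_A²). Setting ∂π_A/∂q_A = 0: 197 - 6q_A - 2(q_T) = 0.
Talus's first-order condition: 172 - 7q_T - 2(q_A) = 0.
So q_A = (197 - 2q_T)/6 and q_T = (172 - 2q_A)/7.
Substituting one into the other gives q_A = 1035/38 and q_T = 319/19.
Total output Q = 1035/38 + 319/19 = 1673/38.

44.03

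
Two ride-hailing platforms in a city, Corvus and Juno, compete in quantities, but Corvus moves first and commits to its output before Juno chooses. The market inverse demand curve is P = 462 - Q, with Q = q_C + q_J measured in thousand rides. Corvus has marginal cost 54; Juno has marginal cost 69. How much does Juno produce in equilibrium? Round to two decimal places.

90.75

Solve by backward induction. Given q_C, the follower Juno maximises π_J = (462 - q_C - q_J)q_J - 69q_J.
Setting the follower's marginal profit to zero, 393 - q_C - 2q_J = 0, i.e. q_J = (393 - q_C)/2.
The leader anticipates this reaction. Substituting into P = 462 - Q gives P = 531/2 - (1/2)q_C, so π_C = (531/2 - (1/2)q_C)q_C - 54q_C.
Maximising: ∂π_C/∂q_C = 423/2 - q_C = 0, giving q_C = 423/2.
Then q_J = (393 - 423/2)/2 = 363/4.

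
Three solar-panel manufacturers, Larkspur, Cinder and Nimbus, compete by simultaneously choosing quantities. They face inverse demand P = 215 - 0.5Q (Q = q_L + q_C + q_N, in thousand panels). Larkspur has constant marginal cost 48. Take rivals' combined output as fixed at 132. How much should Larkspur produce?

With rivals' combined output fixed at 132, Larkspur's profit is π_L = (215 - (1/2)·132 - (1/2)q_L)q_L - (48q_L) = (149 - (1/2)q_L)q_L - (48q_L).
∂π_L/∂q_L = 101 - q_L = 0, so q_L = 101.

101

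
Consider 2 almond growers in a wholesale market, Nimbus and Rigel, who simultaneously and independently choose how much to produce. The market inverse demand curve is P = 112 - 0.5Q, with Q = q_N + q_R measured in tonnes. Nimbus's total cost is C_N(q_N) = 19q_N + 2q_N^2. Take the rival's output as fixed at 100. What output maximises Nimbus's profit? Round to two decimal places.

With the rival's output fixed at 100, Nimbus's profit is π_N = (112 - (1/2)·100 - (1/2)q_N)q_N - (19q_N + 2q_N²) = (62 - (1/2)q_N)q_N - (19q_N + 2q_N²).
∂π_N/∂q_N = 43 - 5q_N = 0, so q_N = 43/5.

8.60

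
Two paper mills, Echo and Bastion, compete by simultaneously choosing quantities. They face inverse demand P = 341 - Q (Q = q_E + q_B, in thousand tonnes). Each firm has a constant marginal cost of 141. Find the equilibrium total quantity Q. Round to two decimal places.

133.33

A representative firm's profit is π_i = q_i(341 - Q) - 141q_i.
First-order condition (treating rivals' output as given): 200 - 2q_i - q_j = 0.
By symmetry each firm produces the same amount; substituting q_j = q_i yields q_i = 200/3.
Total output Q = 200/3 + 200/3 = 400/3.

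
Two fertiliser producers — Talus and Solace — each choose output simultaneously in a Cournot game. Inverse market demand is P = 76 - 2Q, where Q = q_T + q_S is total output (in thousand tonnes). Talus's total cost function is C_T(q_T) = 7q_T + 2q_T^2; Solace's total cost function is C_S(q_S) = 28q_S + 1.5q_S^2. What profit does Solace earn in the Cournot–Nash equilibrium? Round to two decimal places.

Talus's profit: π_T = (76 - 2Q)q_T - (7q_T + 2q_T²). Setting ∂π_T/∂q_T = 0: 69 - 8q_T - 2(q_S) = 0.
Solace's profit: π_S = (76 - 2Q)q_S - (28q_S + (3/2)q_S²). Setting ∂π_S/∂q_S = 0: 48 - 7q_S - 2(q_T) = 0.
Rearranging gives the reaction functions q_T = (69 - 2q_S)/8 and q_S = (48 - 2q_T)/7.
Substituting one into the other gives q_T = 387/52 and q_S = 123/26.
Price P = 76 - 2·(633/52) = 1343/26.
Solace's profit: (1343/26)·(123/26) - 28·(123/26) - (3/2)(123/26)² = 78.3306.

78.33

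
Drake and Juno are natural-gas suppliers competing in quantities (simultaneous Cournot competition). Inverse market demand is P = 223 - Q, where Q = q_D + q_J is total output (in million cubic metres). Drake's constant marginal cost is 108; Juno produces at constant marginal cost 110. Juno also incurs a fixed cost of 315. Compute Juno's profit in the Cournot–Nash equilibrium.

Drake's profit: π_D = (223 - Q)q_D - (108q_D). Setting ∂π_D/∂q_D = 0: 115 - 2q_D - (q_J) = 0.
Juno's first-order condition: 113 - 2q_J - (q_D) = 0.
So q_D = (115 - q_J)/2 and q_J = (113 - q_D)/2.
Solving the pair: q_D = 39, q_J = 37.
Price P = 223 - 76 = 147.
Juno's profit: (147 - 110)·37 - 315 = 1054.

1054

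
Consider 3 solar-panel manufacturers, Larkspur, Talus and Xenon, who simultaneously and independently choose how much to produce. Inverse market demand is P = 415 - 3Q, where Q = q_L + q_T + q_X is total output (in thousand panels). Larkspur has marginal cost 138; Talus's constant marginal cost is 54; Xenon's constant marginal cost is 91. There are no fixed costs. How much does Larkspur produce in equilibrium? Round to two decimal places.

Larkspur's profit: π_L = (415 - 3Q)q_L - (138q_L). Setting ∂π_L/∂q_L = 0: 277 - 6q_L - 3(q_T + q_X) = 0.
Talus's profit: π_T = (415 - 3Q)q_T - (54q_T). Setting ∂π_T/∂q_T = 0: 361 - 6q_T - 3(q_L + q_X) = 0.
Xenon's first-order condition: 324 - 6q_X - 3(q_L + q_T) = 0.
Adding the 3 first-order conditions: 962 − 12Q = 0, so Q = 481/6.
Back-substituting: q_L = (277 − 481/2)/3 = 73/6, q_T = (361 − 481/2)/3 = 241/6, q_X = (324 − 481/2)/3 = 167/6.

12.17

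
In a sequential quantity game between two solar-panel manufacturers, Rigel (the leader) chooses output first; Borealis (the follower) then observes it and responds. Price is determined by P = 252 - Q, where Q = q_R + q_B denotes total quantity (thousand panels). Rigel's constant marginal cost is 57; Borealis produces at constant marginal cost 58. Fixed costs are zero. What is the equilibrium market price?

Solve by backward induction. Given q_R, the follower Borealis maximises π_B = (252 - q_R - q_B)q_B - 58q_B.
Follower FOC: 194 - q_R - 2q_B = 0, so q_B(q_R) = (194 - q_R)/2.
The leader anticipates this reaction. Substituting into P = 252 - Q gives P = 155 - (1/2)q_R, so π_R = (155 - (1/2)q_R)q_R - 57q_R.
Leader FOC: 98 - q_R = 0, so q_R = 98.
Then q_B = (194 - 98)/2 = 48.
Total output Q = 146, so price P = 252 - 146 = 106.

106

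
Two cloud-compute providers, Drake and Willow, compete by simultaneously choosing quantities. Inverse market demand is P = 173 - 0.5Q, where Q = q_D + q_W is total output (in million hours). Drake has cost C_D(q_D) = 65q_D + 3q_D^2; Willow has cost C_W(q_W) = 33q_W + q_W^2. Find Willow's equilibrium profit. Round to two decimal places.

Drake's profit: π_D = (173 - 0.5Q)q_D - (65q_D + 3q_D²). Setting ∂π_D/∂q_D = 0: 108 - 7q_D - (1/2)(q_W) = 0.
Willow's profit: π_W = (173 - 0.5Q)q_W - (33q_W + q_W²). Setting ∂π_W/∂q_W = 0: 140 - 3q_W - (1/2)(q_D) = 0.
Rearranging gives the reaction functions q_D = (108 - (1/2)q_W)/7 and q_W = (140 - (1/2)q_D)/3.
Solving the pair: q_D = 1016/83, q_W = 44.6265.
Price P = 173 - (1/2)·56.8675 = 144.5663.
Willow's profit: 144.5663·44.6265 - 33·44.6265 - 44.6265² = 2987.2876.

2987.29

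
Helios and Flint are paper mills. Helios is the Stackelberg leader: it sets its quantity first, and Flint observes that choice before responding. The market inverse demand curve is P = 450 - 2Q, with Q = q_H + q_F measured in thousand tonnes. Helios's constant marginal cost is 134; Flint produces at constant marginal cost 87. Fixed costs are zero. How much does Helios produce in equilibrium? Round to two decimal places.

67.25

The follower Flint best-responds to any q_H: π_F = (450 - 2Q)q_F - 87q_F.
∂π_F/∂q_F = 363 - 2q_H - 4q_F = 0 gives the reaction function q_F = (363 - 2q_H)/4.
The leader anticipates this reaction. Substituting into P = 450 - 2Q gives P = 537/2 - q_H, so π_H = (537/2 - q_H)q_H - 134q_H.
The leader's first-order condition 269/2 - 2q_H = 0 yields q_H = 269/4.
Then q_F = (363 - 2·(269/4))/4 = 457/8.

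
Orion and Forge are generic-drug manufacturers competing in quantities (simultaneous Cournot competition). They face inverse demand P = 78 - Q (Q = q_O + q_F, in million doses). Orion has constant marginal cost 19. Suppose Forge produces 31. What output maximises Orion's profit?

With the rival's output fixed at 31, Orion's profit is π_O = (78 - 31 - q_O)q_O - (19q_O) = (47 - q_O)q_O - (19q_O).
∂π_O/∂q_O = 28 - 2q_O = 0, so q_O = 14.

14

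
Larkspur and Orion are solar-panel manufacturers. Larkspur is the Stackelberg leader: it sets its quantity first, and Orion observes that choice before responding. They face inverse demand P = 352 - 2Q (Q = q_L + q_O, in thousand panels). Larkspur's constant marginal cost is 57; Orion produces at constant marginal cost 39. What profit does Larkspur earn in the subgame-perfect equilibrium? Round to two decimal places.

4795.56

The follower Orion best-responds to any q_L: π_O = (352 - 2Q)q_O - 39q_O.
∂π_O/∂q_O = 313 - 2q_L - 4q_O = 0 gives the reaction function q_O = (313 - 2q_L)/4.
The leader anticipates this reaction. Substituting into P = 352 - 2Q gives P = 391/2 - q_L, so π_L = (391/2 - q_L)q_L - 57q_L.
Maximising: ∂π_L/∂q_L = 277/2 - 2q_L = 0, giving q_L = 277/4.
Then q_O = (313 - 2·(277/4))/4 = 349/8.
Price P = 352 - 2·(903/8) = 505/4.
Larkspur's profit: (505/4 - 57)·(277/4) = 4795.5625.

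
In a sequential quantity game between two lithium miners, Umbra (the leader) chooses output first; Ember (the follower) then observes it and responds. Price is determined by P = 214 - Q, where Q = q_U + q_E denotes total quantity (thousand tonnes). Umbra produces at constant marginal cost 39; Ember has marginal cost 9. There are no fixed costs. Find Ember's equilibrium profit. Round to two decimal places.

4389.06

Solve by backward induction. Given q_U, the follower Ember maximises π_E = (214 - q_U - q_E)q_E - 9q_E.
Follower FOC: 205 - q_U - 2q_E = 0, so q_E(q_U) = (205 - q_U)/2.
The leader anticipates this reaction. Substituting into P = 214 - Q gives P = 223/2 - (1/2)q_U, so π_U = (223/2 - (1/2)q_U)q_U - 39q_U.
Maximising: ∂π_U/∂q_U = 145/2 - q_U = 0, giving q_U = 145/2.
Then q_E = (205 - 145/2)/2 = 265/4.
Price P = 214 - 555/4 = 301/4.
Ember's profit: (301/4 - 9)·(265/4) = 4389.0625.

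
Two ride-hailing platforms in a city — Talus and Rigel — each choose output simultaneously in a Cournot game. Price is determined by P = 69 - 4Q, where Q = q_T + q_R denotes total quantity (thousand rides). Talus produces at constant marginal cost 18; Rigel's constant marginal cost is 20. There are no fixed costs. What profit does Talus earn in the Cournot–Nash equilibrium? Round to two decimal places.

Talus's profit: π_T = (69 - 4Q)q_T - (18q_T). Setting ∂π_T/∂q_T = 0: 51 - 8q_T - 4(q_R) = 0.
Rigel's profit: π_R = (69 - 4Q)q_R - (20q_R). Setting ∂π_R/∂q_R = 0: 49 - 8q_R - 4(q_T) = 0.
Best responses: q_T = (51 - 4q_R)/8, q_R = (49 - 4q_T)/8.
Substituting one into the other gives q_T = 53/12 and q_R = 47/12.
Price P = 69 - 4·(25/3) = 107/3.
Talus's profit: (107/3 - 18)·(53/12) = 78.0278.

78.03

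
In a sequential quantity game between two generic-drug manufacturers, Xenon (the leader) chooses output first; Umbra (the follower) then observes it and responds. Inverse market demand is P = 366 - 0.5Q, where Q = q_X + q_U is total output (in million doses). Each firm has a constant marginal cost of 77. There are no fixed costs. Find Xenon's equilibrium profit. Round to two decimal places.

The follower Umbra best-responds to any q_X: π_U = (366 - 0.5Q)q_U - 77q_U.
∂π_U/∂q_U = 289 - (1/2)q_X - q_U = 0 gives the reaction function q_U = (289 - (1/2)q_X).
Xenon substitutes q_U(q_X) into its own profit: π_X = q_X(366 - (1/2)q_X - (289 - (1/2)q_X)/2) - 77q_X = (443/2 - (1/4)q_X)q_X - 77q_X.
Maximising: ∂π_X/∂q_X = 289/2 - (1/2)q_X = 0, giving q_X = 289.
Then q_U = (289 - (1/2)·289) = 289/2.
Price P = 366 - (1/2)·(867/2) = 597/4.
Xenon's profit: (597/4 - 77)·289 = 20880.2500.

20880.25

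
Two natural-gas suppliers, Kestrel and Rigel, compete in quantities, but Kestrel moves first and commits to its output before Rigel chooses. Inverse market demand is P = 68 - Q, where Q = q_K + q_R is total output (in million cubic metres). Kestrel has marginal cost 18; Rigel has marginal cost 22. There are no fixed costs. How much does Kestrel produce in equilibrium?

Solve by backward induction. Given q_K, the follower Rigel maximises π_R = (68 - q_K - q_R)q_R - 22q_R.
Follower FOC: 46 - q_K - 2q_R = 0, so q_R(q_K) = (46 - q_K)/2.
Kestrel substitutes q_R(q_K) into its own profit: π_K = q_K(68 - q_K - (46 - q_K)/2) - 18q_K = (45 - (1/2)q_K)q_K - 18q_K.
Maximising: ∂π_K/∂q_K = 27 - q_K = 0, giving q_K = 27.
Then q_R = (46 - 27)/2 = 19/2.

27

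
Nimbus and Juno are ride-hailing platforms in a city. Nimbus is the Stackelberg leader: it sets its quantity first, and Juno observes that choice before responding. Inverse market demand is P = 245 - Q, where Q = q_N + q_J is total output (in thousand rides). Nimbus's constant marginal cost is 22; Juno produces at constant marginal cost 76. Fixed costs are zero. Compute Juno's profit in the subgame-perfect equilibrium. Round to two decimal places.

232.56

The follower Juno best-responds to any q_N: π_J = (245 - Q)q_J - 76q_J.
Follower FOC: 169 - q_N - 2q_J = 0, so q_J(q_N) = (169 - q_N)/2.
The leader anticipates this reaction. Substituting into P = 245 - Q gives P = 321/2 - (1/2)q_N, so π_N = (321/2 - (1/2)q_N)q_N - 22q_N.
Maximising: ∂π_N/∂q_N = 277/2 - q_N = 0, giving q_N = 277/2.
Then q_J = (169 - 277/2)/2 = 61/4.
Price P = 245 - 615/4 = 365/4.
Juno's profit: (365/4 - 76)·(61/4) = 232.5625.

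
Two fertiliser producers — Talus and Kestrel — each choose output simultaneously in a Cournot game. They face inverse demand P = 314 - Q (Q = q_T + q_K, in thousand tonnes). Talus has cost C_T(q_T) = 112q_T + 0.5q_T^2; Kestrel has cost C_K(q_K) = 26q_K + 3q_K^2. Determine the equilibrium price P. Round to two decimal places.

Talus's profit: π_T = (314 - Q)q_T - (112q_T + (1/2)q_T²). Setting ∂π_T/∂q_T = 0: 202 - 3q_T - (q_K) = 0.
Kestrel's profit: π_K = (314 - Q)q_K - (26q_K + 3q_K²). Setting ∂π_K/∂q_K = 0: 288 - 8q_K - (q_T) = 0.
So q_T = (202 - q_K)/3 and q_K = (288 - q_T)/8.
Substituting one into the other gives q_T = 1328/23 and q_K = 662/23.
Total output Q = 1990/23, so price P = 314 - 1990/23 = 227.4783.

227.48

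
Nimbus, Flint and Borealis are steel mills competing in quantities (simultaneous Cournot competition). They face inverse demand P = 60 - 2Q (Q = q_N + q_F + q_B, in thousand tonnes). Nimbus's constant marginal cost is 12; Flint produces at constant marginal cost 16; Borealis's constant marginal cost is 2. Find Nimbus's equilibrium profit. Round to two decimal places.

Nimbus's profit: π_N = (60 - 2Q)q_N - (12q_N). Setting ∂π_N/∂q_N = 0: 48 - 4q_N - 2(q_F + q_B) = 0.
Flint's first-order condition: 44 - 4q_F - 2(q_N + q_B) = 0.
Borealis's profit: π_B = (60 - 2Q)q_B - (2q_B). Setting ∂π_B/∂q_B = 0: 58 - 4q_B - 2(q_N + q_F) = 0.
Summing all 3 equations gives 150 − 8Q = 0, hence Q = 75/4.
Back-substituting: q_N = (48 − 75/2)/2 = 21/4, q_F = (44 − 75/2)/2 = 13/4, q_B = (58 − 75/2)/2 = 41/4.
Price P = 60 - 2·(75/4) = 45/2.
Nimbus's profit: (45/2 - 12)·(21/4) = 441/8.

55.13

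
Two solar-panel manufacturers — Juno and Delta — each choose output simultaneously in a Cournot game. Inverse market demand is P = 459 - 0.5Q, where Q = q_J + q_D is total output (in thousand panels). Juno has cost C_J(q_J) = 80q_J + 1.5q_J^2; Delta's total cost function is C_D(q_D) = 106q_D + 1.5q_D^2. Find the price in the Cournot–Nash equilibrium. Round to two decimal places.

377.67

Juno's profit: π_J = (459 - 0.5Q)q_J - (80q_J + (3/2)q_J²). Setting ∂π_J/∂q_J = 0: 379 - 4q_J - (1/2)(q_D) = 0.
Delta's profit: π_D = (459 - 0.5Q)q_D - (106q_D + (3/2)q_D²). Setting ∂π_D/∂q_D = 0: 353 - 4q_D - (1/2)(q_J) = 0.
So q_J = (379 - (1/2)q_D)/4 and q_D = (353 - (1/2)q_J)/4.
Substituting one into the other gives q_J = 1786/21 and q_D = 1630/21.
Total output Q = 488/3, so price P = 459 - (1/2)·(488/3) = 1133/3.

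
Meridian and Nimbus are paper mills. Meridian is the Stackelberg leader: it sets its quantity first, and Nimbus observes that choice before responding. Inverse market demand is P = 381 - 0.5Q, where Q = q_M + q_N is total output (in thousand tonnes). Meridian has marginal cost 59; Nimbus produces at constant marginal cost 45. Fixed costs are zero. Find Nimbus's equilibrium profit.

16562

The follower Nimbus best-responds to any q_M: π_N = (381 - 0.5Q)q_N - 45q_N.
∂π_N/∂q_N = 336 - (1/2)q_M - q_N = 0 gives the reaction function q_N = (336 - (1/2)q_M).
Meridian substitutes q_N(q_M) into its own profit: π_M = q_M(381 - (1/2)q_M - (336 - (1/2)q_M)/2) - 59q_M = (213 - (1/4)q_M)q_M - 59q_M.
Leader FOC: 154 - (1/2)q_M = 0, so q_M = 308.
Then q_N = (336 - (1/2)·308) = 182.
Price P = 381 - (1/2)·490 = 136.
Nimbus's profit: (136 - 45)·182 = 16562.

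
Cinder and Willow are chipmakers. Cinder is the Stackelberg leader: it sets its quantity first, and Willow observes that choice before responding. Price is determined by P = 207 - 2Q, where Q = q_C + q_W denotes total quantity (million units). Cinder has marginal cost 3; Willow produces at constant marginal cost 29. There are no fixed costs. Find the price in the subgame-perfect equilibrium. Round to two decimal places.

60.50

Solve by backward induction. Given q_C, the follower Willow maximises π_W = (207 - 2q_C - 2q_W)q_W - 29q_W.
Setting the follower's marginal profit to zero, 178 - 2q_C - 4q_W = 0, i.e. q_W = (178 - 2q_C)/4.
The leader anticipates this reaction. Substituting into P = 207 - 2Q gives P = 118 - q_C, so π_C = (118 - q_C)q_C - 3q_C.
The leader's first-order condition 115 - 2q_C = 0 yields q_C = 115/2.
Then q_W = (178 - 2·(115/2))/4 = 63/4.
Total output Q = 293/4, so price P = 207 - 2·(293/4) = 121/2.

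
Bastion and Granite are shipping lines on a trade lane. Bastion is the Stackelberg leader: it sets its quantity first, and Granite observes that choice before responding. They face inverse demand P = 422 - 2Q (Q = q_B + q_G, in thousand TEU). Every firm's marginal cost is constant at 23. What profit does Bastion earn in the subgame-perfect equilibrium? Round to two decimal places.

The follower Granite best-responds to any q_B: π_G = (422 - 2Q)q_G - 23q_G.
Follower FOC: 399 - 2q_B - 4q_G = 0, so q_G(q_B) = (399 - 2q_B)/4.
The leader anticipates this reaction. Substituting into P = 422 - 2Q gives P = 445/2 - q_B, so π_B = (445/2 - q_B)q_B - 23q_B.
Leader FOC: 399/2 - 2q_B = 0, so q_B = 399/4.
Then q_G = (399 - 2·(399/4))/4 = 399/8.
Price P = 422 - 2·(1197/8) = 491/4.
Bastion's profit: (491/4 - 23)·(399/4) = 9950.0625.

9950.06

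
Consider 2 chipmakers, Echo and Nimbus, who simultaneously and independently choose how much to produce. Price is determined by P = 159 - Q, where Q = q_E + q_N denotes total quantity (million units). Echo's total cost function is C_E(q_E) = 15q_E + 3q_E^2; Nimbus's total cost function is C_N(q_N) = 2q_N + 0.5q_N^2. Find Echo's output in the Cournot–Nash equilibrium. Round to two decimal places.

11.96

Echo's profit: π_E = (159 - Q)q_E - (15q_E + 3q_E²). Setting ∂π_E/∂q_E = 0: 144 - 8q_E - (q_N) = 0.
Nimbus's profit: π_N = (159 - Q)q_N - (2q_N + (1/2)q_N²). Setting ∂π_N/∂q_N = 0: 157 - 3q_N - (q_E) = 0.
Rearranging gives the reaction functions q_E = (144 - q_N)/8 and q_N = (157 - q_E)/3.
Solving the pair: q_E = 275/23, q_N = 1112/23.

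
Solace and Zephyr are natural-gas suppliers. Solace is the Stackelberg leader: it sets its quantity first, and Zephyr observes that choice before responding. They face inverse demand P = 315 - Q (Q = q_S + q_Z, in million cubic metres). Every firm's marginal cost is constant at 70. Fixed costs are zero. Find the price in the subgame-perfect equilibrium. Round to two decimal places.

131.25

Solve by backward induction. Given q_S, the follower Zephyr maximises π_Z = (315 - q_S - q_Z)q_Z - 70q_Z.
Setting the follower's marginal profit to zero, 245 - q_S - 2q_Z = 0, i.e. q_Z = (245 - q_S)/2.
The leader anticipates this reaction. Substituting into P = 315 - Q gives P = 385/2 - (1/2)q_S, so π_S = (385/2 - (1/2)q_S)q_S - 70q_S.
The leader's first-order condition 245/2 - q_S = 0 yields q_S = 245/2.
Then q_Z = (245 - 245/2)/2 = 245/4.
Total output Q = 735/4, so price P = 315 - 735/4 = 525/4.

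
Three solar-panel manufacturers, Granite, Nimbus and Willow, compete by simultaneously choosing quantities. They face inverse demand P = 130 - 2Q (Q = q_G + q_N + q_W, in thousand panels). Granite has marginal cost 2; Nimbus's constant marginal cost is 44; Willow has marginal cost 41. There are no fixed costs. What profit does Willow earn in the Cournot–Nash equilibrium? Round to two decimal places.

87.78

Granite's profit: π_G = (130 - 2Q)q_G - (2q_G). Setting ∂π_G/∂q_G = 0: 128 - 4q_G - 2(q_N + q_W) = 0.
Nimbus's profit: π_N = (130 - 2Q)q_N - (44q_N). Setting ∂π_N/∂q_N = 0: 86 - 4q_N - 2(q_G + q_W) = 0.
Willow's profit: π_W = (130 - 2Q)q_W - (41q_W). Setting ∂π_W/∂q_W = 0: 89 - 4q_W - 2(q_G + q_N) = 0.
Adding the 3 first-order conditions: 303 − 8Q = 0, so Q = 303/8.
Back-substituting: q_G = (128 − 303/4)/2 = 209/8, q_N = (86 − 303/4)/2 = 41/8, q_W = (89 − 303/4)/2 = 53/8.
Price P = 130 - 2·(303/8) = 217/4.
Willow's profit: (217/4 - 41)·(53/8) = 87.7813.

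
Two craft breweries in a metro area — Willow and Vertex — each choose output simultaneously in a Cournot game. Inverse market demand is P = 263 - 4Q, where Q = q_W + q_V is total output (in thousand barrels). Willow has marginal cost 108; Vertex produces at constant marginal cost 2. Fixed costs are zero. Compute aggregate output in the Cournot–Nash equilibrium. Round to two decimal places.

34.67

Willow's profit: π_W = (263 - 4Q)q_W - (108q_W). Setting ∂π_W/∂q_W = 0: 155 - 8q_W - 4(q_V) = 0.
Vertex's first-order condition: 261 - 8q_V - 4(q_W) = 0.
Best responses: q_W = (155 - 4q_V)/8, q_V = (261 - 4q_W)/8.
Solving the pair: q_W = 49/12, q_V = 367/12.
Total output Q = 49/12 + 367/12 = 104/3.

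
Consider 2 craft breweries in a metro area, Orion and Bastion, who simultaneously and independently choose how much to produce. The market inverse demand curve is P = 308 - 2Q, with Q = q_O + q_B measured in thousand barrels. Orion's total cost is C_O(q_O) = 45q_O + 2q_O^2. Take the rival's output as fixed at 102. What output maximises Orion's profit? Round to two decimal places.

7.38

With the rival's output fixed at 102, Orion's profit is π_O = (308 - 2·102 - 2q_O)q_O - (45q_O + 2q_O²) = (104 - 2q_O)q_O - (45q_O + 2q_O²).
∂π_O/∂q_O = 59 - 8q_O = 0, so q_O = 59/8.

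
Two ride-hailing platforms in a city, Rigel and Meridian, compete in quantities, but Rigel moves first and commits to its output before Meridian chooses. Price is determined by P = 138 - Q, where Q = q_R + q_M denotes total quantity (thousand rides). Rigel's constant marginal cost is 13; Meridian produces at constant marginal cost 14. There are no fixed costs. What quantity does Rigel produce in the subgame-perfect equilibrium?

63

Solve by backward induction. Given q_R, the follower Meridian maximises π_M = (138 - q_R - q_M)q_M - 14q_M.
Follower FOC: 124 - q_R - 2q_M = 0, so q_M(q_R) = (124 - q_R)/2.
Rigel substitutes q_M(q_R) into its own profit: π_R = q_R(138 - q_R - (124 - q_R)/2) - 13q_R = (76 - (1/2)q_R)q_R - 13q_R.
Maximising: ∂π_R/∂q_R = 63 - q_R = 0, giving q_R = 63.
Then q_M = (124 - 63)/2 = 61/2.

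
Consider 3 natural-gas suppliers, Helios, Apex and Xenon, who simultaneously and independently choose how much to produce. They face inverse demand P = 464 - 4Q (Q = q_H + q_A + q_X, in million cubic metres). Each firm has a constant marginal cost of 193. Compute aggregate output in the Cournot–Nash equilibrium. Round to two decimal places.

50.81

Each firm earns π_i = (464 - 4Q)q_i - 193q_i.
First-order condition (treating rivals' output as given): 271 - 8q_i - 4·Σ_{j≠i} q_j = 0.
With identical firms every q_j equals q_i, so Σ_{j≠i} q_j = 2q_i and 271 = 16q_i, giving q_i = 271/16.
Total output Q = 271/16 + 271/16 + 271/16 = 813/16.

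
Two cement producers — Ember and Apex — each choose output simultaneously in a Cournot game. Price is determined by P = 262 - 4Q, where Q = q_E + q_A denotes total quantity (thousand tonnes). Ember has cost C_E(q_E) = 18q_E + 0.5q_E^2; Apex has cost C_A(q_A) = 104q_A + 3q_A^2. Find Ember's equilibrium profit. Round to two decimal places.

Ember's profit: π_E = (262 - 4Q)q_E - (18q_E + (1/2)q_E²). Setting ∂π_E/∂q_E = 0: 244 - 9q_E - 4(q_A) = 0.
Apex's profit: π_A = (262 - 4Q)q_A - (104q_A + 3q_A²). Setting ∂π_A/∂q_A = 0: 158 - 14q_A - 4(q_E) = 0.
Rearranging gives the reaction functions q_E = (244 - 4q_A)/9 and q_A = (158 - 4q_E)/14.
Solving the pair: q_E = 1392/55, q_A = 223/55.
Price P = 262 - 4·(323/11) = 1590/11.
Ember's profit: (1590/11)·(1392/55) - 18·(1392/55) - (1/2)(1392/55)² = 2882.4754.

2882.48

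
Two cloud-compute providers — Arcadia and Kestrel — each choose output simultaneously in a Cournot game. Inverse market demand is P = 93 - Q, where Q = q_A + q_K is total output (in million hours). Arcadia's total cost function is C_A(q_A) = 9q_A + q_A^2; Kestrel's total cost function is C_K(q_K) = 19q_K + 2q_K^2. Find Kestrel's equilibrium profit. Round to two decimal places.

Arcadia's profit: π_A = (93 - Q)q_A - (9q_A + q_A²). Setting ∂π_A/∂q_A = 0: 84 - 4q_A - (q_K) = 0.
Kestrel's profit: π_K = (93 - Q)q_K - (19q_K + 2q_K²). Setting ∂π_K/∂q_K = 0: 74 - 6q_K - (q_A) = 0.
So q_A = (84 - q_K)/4 and q_K = (74 - q_A)/6.
Substituting one into the other gives q_A = 430/23 and q_K = 212/23.
Price P = 93 - 642/23 = 1497/23.
Kestrel's profit: (1497/23)·(212/23) - 19·(212/23) - 2(212/23)² = 254.8809.

254.88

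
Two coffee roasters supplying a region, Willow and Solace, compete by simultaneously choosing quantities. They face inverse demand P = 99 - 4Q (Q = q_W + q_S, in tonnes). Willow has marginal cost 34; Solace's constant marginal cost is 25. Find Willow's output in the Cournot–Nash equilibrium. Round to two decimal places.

Willow's profit: π_W = (99 - 4Q)q_W - (34q_W). Setting ∂π_W/∂q_W = 0: 65 - 8q_W - 4(q_S) = 0.
Solace's first-order condition: 74 - 8q_S - 4(q_W) = 0.
So q_W = (65 - 4q_S)/8 and q_S = (74 - 4q_W)/8.
Solving the pair: q_W = 14/3, q_S = 83/12.

4.67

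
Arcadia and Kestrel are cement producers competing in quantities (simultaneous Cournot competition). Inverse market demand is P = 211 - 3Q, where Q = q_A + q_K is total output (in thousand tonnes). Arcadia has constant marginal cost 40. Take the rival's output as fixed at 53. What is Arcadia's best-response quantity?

With the rival's output fixed at 53, Arcadia's profit is π_A = (211 - 3·53 - 3q_A)q_A - (40q_A) = (52 - 3q_A)q_A - (40q_A).
∂π_A/∂q_A = 12 - 6q_A = 0, so q_A = 2.

2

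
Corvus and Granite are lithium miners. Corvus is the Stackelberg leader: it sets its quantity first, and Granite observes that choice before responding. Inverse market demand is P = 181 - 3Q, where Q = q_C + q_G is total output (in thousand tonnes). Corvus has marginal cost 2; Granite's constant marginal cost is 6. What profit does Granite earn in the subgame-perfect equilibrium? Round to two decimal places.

The follower Granite best-responds to any q_C: π_G = (181 - 3Q)q_G - 6q_G.
Setting the follower's marginal profit to zero, 175 - 3q_C - 6q_G = 0, i.e. q_G = (175 - 3q_C)/6.
Corvus substitutes q_G(q_C) into its own profit: π_C = q_C(181 - 3q_C - (175 - 3q_C)/2) - 2q_C = (187/2 - (3/2)q_C)q_C - 2q_C.
The leader's first-order condition 183/2 - 3q_C = 0 yields q_C = 61/2.
Then q_G = (175 - 3·(61/2))/6 = 167/12.
Price P = 181 - 3·(533/12) = 191/4.
Granite's profit: (191/4 - 6)·(167/12) = 581.0208.

581.02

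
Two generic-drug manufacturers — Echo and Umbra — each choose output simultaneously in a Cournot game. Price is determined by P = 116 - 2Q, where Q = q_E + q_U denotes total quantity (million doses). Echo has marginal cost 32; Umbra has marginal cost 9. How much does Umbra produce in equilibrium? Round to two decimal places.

21.67

Echo's profit: π_E = (116 - 2Q)q_E - (32q_E). Setting ∂π_E/∂q_E = 0: 84 - 4q_E - 2(q_U) = 0.
Umbra's first-order condition: 107 - 4q_U - 2(q_E) = 0.
Rearranging gives the reaction functions q_E = (84 - 2q_U)/4 and q_U = (107 - 2q_E)/4.
Substituting one into the other gives q_E = 61/6 and q_U = 65/3.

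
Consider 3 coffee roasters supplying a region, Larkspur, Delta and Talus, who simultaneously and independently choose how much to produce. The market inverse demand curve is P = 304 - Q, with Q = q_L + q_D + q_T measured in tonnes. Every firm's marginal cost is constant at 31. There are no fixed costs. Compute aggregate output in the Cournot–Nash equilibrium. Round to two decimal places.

204.75

Each firm earns π_i = (304 - Q)q_i - 31q_i.
Setting ∂π_i/∂q_i = 0 with rivals' quantities fixed: 273 - 2q_i - Σ_{j≠i} q_j = 0.
With identical firms every q_j equals q_i, so Σ_{j≠i} q_j = 2q_i and 273 = 4q_i, giving q_i = 273/4.
Total output Q = 273/4 + 273/4 + 273/4 = 819/4.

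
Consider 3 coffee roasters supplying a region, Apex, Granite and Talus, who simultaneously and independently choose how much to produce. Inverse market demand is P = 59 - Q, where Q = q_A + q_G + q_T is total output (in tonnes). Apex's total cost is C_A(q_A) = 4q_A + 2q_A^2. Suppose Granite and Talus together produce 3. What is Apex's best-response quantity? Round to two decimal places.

8.67

With rivals' combined output fixed at 3, Apex's profit is π_A = (59 - 3 - q_A)q_A - (4q_A + 2q_A²) = (56 - q_A)q_A - (4q_A + 2q_A²).
∂π_A/∂q_A = 52 - 6q_A = 0, so q_A = 26/3.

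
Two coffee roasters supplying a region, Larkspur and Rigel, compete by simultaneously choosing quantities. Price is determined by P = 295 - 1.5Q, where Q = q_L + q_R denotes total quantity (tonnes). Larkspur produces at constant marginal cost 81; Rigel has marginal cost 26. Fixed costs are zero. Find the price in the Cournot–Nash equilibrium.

134

Larkspur's profit: π_L = (295 - 1.5Q)q_L - (81q_L). Setting ∂π_L/∂q_L = 0: 214 - 3q_L - (3/2)(q_R) = 0.
Rigel's first-order condition: 269 - 3q_R - (3/2)(q_L) = 0.
Best responses: q_L = (214 - (3/2)q_R)/3, q_R = (269 - (3/2)q_L)/3.
Substituting one into the other gives q_L = 106/3 and q_R = 72.
Total output Q = 322/3, so price P = 295 - (3/2)·(322/3) = 134.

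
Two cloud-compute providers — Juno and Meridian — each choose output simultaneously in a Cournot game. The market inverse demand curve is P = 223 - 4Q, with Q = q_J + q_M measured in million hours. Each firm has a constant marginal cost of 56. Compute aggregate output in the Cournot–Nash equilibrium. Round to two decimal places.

A representative firm's profit is π_i = q_i(223 - 4Q) - 56q_i.
Setting ∂π_i/∂q_i = 0 with rivals' quantities fixed: 167 - 8q_i - 4q_j = 0.
By symmetry each firm produces the same amount; substituting q_j = q_i yields q_i = 167/12.
Total output Q = 167/12 + 167/12 = 167/6.

27.83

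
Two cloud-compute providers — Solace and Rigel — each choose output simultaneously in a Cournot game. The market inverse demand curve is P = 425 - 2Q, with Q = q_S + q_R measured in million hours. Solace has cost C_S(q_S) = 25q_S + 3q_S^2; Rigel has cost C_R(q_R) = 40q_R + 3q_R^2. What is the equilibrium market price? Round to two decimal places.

294.17

Solace's profit: π_S = (425 - 2Q)q_S - (25q_S + 3q_S²). Setting ∂π_S/∂q_S = 0: 400 - 10q_S - 2(q_R) = 0.
Rigel's profit: π_R = (425 - 2Q)q_R - (40q_R + 3q_R²). Setting ∂π_R/∂q_R = 0: 385 - 10q_R - 2(q_S) = 0.
So q_S = (400 - 2q_R)/10 and q_R = (385 - 2q_S)/10.
Substituting one into the other gives q_S = 1615/48 and q_R = 1525/48.
Total output Q = 785/12, so price P = 425 - 2·(785/12) = 1765/6.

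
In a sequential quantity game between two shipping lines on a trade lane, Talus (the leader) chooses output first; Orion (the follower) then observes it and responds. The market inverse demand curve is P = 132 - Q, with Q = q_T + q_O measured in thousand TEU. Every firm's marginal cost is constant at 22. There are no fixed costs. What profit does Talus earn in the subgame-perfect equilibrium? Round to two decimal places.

1512.50

Solve by backward induction. Given q_T, the follower Orion maximises π_O = (132 - q_T - q_O)q_O - 22q_O.
Setting the follower's marginal profit to zero, 110 - q_T - 2q_O = 0, i.e. q_O = (110 - q_T)/2.
The leader anticipates this reaction. Substituting into P = 132 - Q gives P = 77 - (1/2)q_T, so π_T = (77 - (1/2)q_T)q_T - 22q_T.
Leader FOC: 55 - q_T = 0, so q_T = 55.
Then q_O = (110 - 55)/2 = 55/2.
Price P = 132 - 165/2 = 99/2.
Talus's profit: (99/2 - 22)·55 = 1512.5000.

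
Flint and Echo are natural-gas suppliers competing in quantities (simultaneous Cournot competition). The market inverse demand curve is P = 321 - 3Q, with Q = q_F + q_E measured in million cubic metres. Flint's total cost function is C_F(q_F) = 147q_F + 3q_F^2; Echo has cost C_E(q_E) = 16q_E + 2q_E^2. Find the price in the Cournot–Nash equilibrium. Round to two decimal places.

213.89

Flint's profit: π_F = (321 - 3Q)q_F - (147q_F + 3q_F²). Setting ∂π_F/∂q_F = 0: 174 - 12q_F - 3(q_E) = 0.
Echo's first-order condition: 305 - 10q_E - 3(q_F) = 0.
So q_F = (174 - 3q_E)/12 and q_E = (305 - 3q_F)/10.
Substituting one into the other gives q_F = 275/37 and q_E = 1046/37.
Total output Q = 1321/37, so price P = 321 - 3·(1321/37) = 213.8919.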